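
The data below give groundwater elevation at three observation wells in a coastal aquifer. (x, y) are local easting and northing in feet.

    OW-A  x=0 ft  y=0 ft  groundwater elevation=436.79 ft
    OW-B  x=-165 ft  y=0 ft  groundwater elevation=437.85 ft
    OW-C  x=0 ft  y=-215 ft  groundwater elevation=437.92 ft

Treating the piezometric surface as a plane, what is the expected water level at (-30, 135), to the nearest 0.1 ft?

436.3 ft

∂h/∂x = (437.85 − 436.79) / (-165 − 0) = -0.006424
∂h/∂y = (437.92 − 436.79) / (-215 − 0) = -0.005256
h(-30, 135) = 436.79 + (-0.006424)·(-30) + (-0.005256)·(135) = 436.79 +0.193 -0.710 = 436.273 ft.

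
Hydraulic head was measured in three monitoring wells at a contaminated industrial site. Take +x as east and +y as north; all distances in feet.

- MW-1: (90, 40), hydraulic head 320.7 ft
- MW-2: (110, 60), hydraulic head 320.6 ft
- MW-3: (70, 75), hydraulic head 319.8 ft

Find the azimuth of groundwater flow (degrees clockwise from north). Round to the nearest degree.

324°

Differences from MW-1: to MW-2 (Δx, Δy, Δh) = (20, 20, -0.1); to MW-3 = (-20, 35, -0.9).
Solve a·Δx + b·Δy = Δh: det = 20·35 − (-20)·20 = 1100.
∂h/∂x = [(-0.1)·35 − (-0.9)·20] / 1100 = +0.01318
∂h/∂y = [20·(-0.9) − (-20)·(-0.1)] / 1100 = -0.01818
Flow direction (−∇h) has components (-0.01318 E, +0.01818 N).
Azimuth = atan2(E, N) = atan2(-0.01318, +0.01818) = 324.1° ≈ 324°.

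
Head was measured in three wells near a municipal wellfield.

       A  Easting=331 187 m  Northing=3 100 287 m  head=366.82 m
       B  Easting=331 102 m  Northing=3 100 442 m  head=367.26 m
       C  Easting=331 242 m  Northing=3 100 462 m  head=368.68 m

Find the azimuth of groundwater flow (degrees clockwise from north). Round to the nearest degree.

Differences from A: to B (Δx, Δy, Δh) = (-85, 155, +0.44); to C = (55, 175, +1.86).
Determinant of the coordinate differences = (-85)·175 − 55·155 = -23400.
∂h/∂x = [(+0.44)·175 − (+1.86)·155] / -23400 = +0.009030
∂h/∂y = [(-85)·(+1.86) − 55·(+0.44)] / -23400 = +0.007791
Flow direction (−∇h) has components (-0.009030 E, -0.007791 N).
Azimuth = atan2(E, N) = atan2(-0.009030, -0.007791) = 229.2° ≈ 229°.

229°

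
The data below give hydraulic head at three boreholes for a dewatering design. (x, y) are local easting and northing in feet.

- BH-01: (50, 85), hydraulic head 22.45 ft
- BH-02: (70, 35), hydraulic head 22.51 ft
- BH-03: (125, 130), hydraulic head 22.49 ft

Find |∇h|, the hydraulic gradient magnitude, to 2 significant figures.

Taking BH-01 as reference: BH-02−BH-01 = (20, -50, +0.06); BH-03−BH-01 = (75, 45, +0.04).
Solve a·Δx + b·Δy = Δh: det = 20·45 − 75·(-50) = 4650.
∂h/∂x = [(+0.06)·45 − (+0.04)·(-50)] / 4650 = +0.001011
∂h/∂y = [20·(+0.04) − 75·(+0.06)] / 4650 = -0.0007957
|∇h| = √(0.001011² + -0.0007957²) = 0.001287

0.0013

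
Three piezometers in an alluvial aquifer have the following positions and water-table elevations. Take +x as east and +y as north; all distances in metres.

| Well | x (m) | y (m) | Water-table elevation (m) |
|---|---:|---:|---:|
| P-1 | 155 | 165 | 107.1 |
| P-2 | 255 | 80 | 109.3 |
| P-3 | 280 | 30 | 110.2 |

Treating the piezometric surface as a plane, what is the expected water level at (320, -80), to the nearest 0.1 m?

Differences from P-1: to P-2 (Δx, Δy, Δh) = (100, -85, +2.2); to P-3 = (125, -135, +3.1).
Determinant of the coordinate differences = 100·(-135) − 125·(-85) = -2875.
∂h/∂x = [(+2.2)·(-135) − (+3.1)·(-85)] / -2875 = +0.01165
∂h/∂y = [100·(+3.1) − 125·(+2.2)] / -2875 = -0.01217
h(320, -80) = 107.1 + (+0.01165)·(165) + (-0.01217)·(-245) = 107.1 +1.923 +2.983 = 112.005 m.

112.0 m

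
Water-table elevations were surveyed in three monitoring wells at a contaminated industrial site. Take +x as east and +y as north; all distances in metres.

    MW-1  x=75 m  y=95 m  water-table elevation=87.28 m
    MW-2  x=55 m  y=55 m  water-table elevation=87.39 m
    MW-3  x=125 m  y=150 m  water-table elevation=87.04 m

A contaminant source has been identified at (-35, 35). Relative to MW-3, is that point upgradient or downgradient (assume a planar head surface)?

Taking MW-1 as reference: MW-2−MW-1 = (-20, -40, +0.11); MW-3−MW-1 = (50, 55, -0.24).
Solve a·Δx + b·Δy = Δh: det = (-20)·55 − 50·(-40) = 900.
∂h/∂x = [(+0.11)·55 − (-0.24)·(-40)] / 900 = -0.003944
∂h/∂y = [(-20)·(-0.24) − 50·(+0.11)] / 900 = -0.0007778
Head at (-35, 35) = 87.28 + (-0.003944)·(-110) + (-0.0007778)·(-60) = 87.76 m.
That is higher than the 87.04 m at MW-3, so the point is upgradient.

upgradient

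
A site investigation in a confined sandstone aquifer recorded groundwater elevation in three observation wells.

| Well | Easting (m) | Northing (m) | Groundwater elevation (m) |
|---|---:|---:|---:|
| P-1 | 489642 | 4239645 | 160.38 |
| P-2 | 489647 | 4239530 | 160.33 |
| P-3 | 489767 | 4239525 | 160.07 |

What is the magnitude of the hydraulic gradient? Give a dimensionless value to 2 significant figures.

Taking P-1 as reference: P-2−P-1 = (5, -115, -0.05); P-3−P-1 = (125, -120, -0.31).
Determinant of the coordinate differences = 5·(-120) − 125·(-115) = 13775.
∂h/∂x = [(-0.05)·(-120) − (-0.31)·(-115)] / 13775 = -0.002152
∂h/∂y = [5·(-0.31) − 125·(-0.05)] / 13775 = +0.0003412
|∇h| = √(-0.002152² + 0.0003412²) = 0.002179

0.0022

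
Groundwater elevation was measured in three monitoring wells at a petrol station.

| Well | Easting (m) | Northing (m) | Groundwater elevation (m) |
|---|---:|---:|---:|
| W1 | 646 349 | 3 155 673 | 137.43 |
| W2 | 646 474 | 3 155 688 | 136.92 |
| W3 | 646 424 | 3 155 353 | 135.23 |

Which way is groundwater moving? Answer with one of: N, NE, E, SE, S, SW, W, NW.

SE

Three-point gradient (reference W1): Δ to W2 = (125, 15, -0.51), Δ to W3 = (75, -320, -2.20).
∂h/∂x = -0.004771, ∂h/∂y = +0.005757 (det = -41125).
Flow = −∇h = (+0.004771 east, -0.005757 north), which points southeast.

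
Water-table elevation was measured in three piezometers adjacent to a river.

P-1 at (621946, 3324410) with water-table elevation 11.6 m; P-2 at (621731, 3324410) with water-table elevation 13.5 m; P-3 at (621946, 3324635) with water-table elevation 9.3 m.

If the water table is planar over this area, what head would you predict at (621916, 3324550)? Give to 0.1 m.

∂h/∂x = (13.5 − 11.6) / (621731 − 621946) = -0.008837
∂h/∂y = (9.3 − 11.6) / (3324635 − 3324410) = -0.01022
h(621916, 3324550) = 11.6 + (-0.008837)·(-30) + (-0.01022)·(140) = 11.6 +0.265 -1.431 = 10.434 m.

10.4 m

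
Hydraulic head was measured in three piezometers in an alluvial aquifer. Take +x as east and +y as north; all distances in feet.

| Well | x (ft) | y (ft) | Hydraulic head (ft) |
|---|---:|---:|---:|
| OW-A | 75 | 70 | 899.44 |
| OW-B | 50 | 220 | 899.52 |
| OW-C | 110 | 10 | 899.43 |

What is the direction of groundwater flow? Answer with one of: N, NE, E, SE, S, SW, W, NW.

SW

Three-point gradient (reference OW-A): Δ to OW-B = (-25, 150, +0.08), Δ to OW-C = (35, -60, -0.01).
∂h/∂x = +0.0008800, ∂h/∂y = +0.0006800 (det = -3750).
Flow = −∇h = (-0.0008800 east, -0.0006800 north), which points southwest.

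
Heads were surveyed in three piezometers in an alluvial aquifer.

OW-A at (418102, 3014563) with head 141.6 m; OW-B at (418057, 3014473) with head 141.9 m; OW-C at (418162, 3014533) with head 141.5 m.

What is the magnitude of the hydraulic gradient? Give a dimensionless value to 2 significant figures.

0.0033

Differences from OW-A: to OW-B (Δx, Δy, Δh) = (-45, -90, +0.3); to OW-C = (60, -30, -0.1).
Solve a·Δx + b·Δy = Δh: det = (-45)·(-30) − 60·(-90) = 6750.
∂h/∂x = [(+0.3)·(-30) − (-0.1)·(-90)] / 6750 = -0.002667
∂h/∂y = [(-45)·(-0.1) − 60·(+0.3)] / 6750 = -0.002000
|∇h| = √(-0.002667² + -0.002000²) = 0.003334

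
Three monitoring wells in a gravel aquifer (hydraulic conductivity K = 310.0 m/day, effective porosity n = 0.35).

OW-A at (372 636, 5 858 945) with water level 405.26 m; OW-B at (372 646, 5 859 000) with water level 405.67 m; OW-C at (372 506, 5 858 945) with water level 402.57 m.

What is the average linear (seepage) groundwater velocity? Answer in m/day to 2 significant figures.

Three-point gradient (reference OW-A): Δ to OW-B = (10, 55, +0.41), Δ to OW-C = (-130, 0, -2.69).
∂h/∂x = +0.02069, ∂h/∂y = +0.003692 (det = 7150).
|∇h| = √(0.02069² + 0.003692²) = 0.02102
Seepage velocity v = K·i/n = 310.0 × 0.02102 / 0.35 = 18.62 m/day.

19 m/day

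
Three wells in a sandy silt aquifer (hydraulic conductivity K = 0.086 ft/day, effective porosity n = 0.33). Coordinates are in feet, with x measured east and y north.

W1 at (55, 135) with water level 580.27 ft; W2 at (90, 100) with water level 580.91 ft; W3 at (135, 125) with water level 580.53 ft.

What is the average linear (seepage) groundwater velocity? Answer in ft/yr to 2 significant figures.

1.6 ft/yr

Three-point gradient (reference W1): Δ to W2 = (35, -35, +0.64), Δ to W3 = (80, -10, +0.26).
∂h/∂x = +0.001102, ∂h/∂y = -0.01718 (det = 2450).
|∇h| = √(0.001102² + -0.01718²) = 0.01722
Seepage velocity v = K·i/n = 0.086 × 0.01722 / 0.33 = 0.004488 ft/day = 1.639 ft/yr.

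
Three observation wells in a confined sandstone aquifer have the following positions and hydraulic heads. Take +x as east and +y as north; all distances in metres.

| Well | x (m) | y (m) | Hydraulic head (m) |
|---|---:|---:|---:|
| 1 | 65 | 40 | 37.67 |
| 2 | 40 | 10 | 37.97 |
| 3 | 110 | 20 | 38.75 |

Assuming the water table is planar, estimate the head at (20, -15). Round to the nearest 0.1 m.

38.2 m

Taking 1 as reference: 2−1 = (-25, -30, +0.30); 3−1 = (45, -20, +1.08).
Determinant of the coordinate differences = (-25)·(-20) − 45·(-30) = 1850.
∂h/∂x = [(+0.30)·(-20) − (+1.08)·(-30)] / 1850 = +0.01427
∂h/∂y = [(-25)·(+1.08) − 45·(+0.30)] / 1850 = -0.02189
h(20, -15) = 37.67 + (+0.01427)·(-45) + (-0.02189)·(-55) = 37.67 -0.642 +1.204 = 38.232 m.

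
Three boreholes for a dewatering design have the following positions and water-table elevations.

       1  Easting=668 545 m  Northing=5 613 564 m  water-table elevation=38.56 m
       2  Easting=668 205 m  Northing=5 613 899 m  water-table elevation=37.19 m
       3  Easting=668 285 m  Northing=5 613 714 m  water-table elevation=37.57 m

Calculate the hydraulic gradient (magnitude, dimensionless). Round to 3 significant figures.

0.00354

Differences from 1: to 2 (Δx, Δy, Δh) = (-340, 335, -1.37); to 3 = (-260, 150, -0.99).
Determinant of the coordinate differences = (-340)·150 − (-260)·335 = 36100.
∂h/∂x = [(-1.37)·150 − (-0.99)·335] / 36100 = +0.003494
∂h/∂y = [(-340)·(-0.99) − (-260)·(-1.37)] / 36100 = -0.0005429
|∇h| = √(0.003494² + -0.0005429²) = 0.003536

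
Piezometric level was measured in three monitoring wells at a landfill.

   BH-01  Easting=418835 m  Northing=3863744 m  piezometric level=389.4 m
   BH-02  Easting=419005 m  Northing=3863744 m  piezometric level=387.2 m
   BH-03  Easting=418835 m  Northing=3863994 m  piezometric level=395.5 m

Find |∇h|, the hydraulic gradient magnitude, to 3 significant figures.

0.0276

∂h/∂x = (387.2 − 389.4) / (419005 − 418835) = -0.01294
∂h/∂y = (395.5 − 389.4) / (3863994 − 3863744) = +0.02440
|∇h| = √(-0.01294² + 0.02440²) = 0.02762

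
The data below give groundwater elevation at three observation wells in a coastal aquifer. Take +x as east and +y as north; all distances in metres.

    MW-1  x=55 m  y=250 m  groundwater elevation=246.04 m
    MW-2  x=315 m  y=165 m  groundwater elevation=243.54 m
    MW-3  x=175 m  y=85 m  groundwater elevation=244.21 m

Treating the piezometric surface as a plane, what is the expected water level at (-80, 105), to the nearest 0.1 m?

With h = a·x + b·y + c and MW-1 as origin, the differences give:
  260·a + (-85)·b = -2.50
  120·a + (-165)·b = -1.83
Eliminate b (×(-165) and ×(-85), subtract): -32700·a = 256.950 → a = ∂h/∂x = -0.007858
Back-substitute: b = ∂h/∂y = +0.005376.
h(-80, 105) = 246.04 + (-0.007858)·(-135) + (+0.005376)·(-145) = 246.04 +1.061 -0.780 = 246.321 m.

246.3 m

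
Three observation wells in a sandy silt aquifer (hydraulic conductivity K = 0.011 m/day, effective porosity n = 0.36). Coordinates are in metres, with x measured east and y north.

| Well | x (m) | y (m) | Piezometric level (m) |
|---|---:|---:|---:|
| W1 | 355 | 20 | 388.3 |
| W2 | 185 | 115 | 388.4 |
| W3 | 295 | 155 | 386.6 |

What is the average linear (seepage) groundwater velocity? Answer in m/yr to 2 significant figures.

Three-point gradient (reference W1): Δ to W2 = (-170, 95, +0.1), Δ to W3 = (-60, 135, -1.7).
∂h/∂x = -0.01014, ∂h/∂y = -0.01710 (det = -17250).
|∇h| = √(-0.01014² + -0.01710²) = 0.01988
Seepage velocity v = K·i/n = 0.011 × 0.01988 / 0.36 = 0.0006074 m/day = 0.2219 m/yr.

0.22 m/yr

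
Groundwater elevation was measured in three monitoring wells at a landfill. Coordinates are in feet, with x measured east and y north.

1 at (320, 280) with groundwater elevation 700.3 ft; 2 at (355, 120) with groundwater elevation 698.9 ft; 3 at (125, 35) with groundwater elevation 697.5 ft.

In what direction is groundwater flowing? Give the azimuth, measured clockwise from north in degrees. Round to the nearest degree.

With h = a·x + b·y + c and 1 as origin, the differences give:
  35·a + (-160)·b = -1.4
  (-195)·a + (-245)·b = -2.8
Eliminate b (×(-245) and ×(-160), subtract): -39775·a = -105.00 → a = ∂h/∂x = +0.002640
Back-substitute: b = ∂h/∂y = +0.009327.
Flow direction (−∇h) has components (-0.002640 E, -0.009327 N).
Azimuth = atan2(E, N) = atan2(-0.002640, -0.009327) = 195.8° ≈ 196°.

196°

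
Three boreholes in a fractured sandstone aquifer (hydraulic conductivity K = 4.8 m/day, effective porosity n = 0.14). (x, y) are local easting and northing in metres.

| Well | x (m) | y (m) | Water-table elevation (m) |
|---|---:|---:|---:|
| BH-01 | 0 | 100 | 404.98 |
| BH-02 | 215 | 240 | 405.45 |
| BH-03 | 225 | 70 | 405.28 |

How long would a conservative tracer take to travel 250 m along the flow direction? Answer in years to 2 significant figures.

11 years

Three-point gradient (reference BH-01): Δ to BH-02 = (215, 140, +0.47), Δ to BH-03 = (225, -30, +0.30).
∂h/∂x = +0.001478, ∂h/∂y = +0.001087 (det = -37950).
|∇h| = √(0.001478² + 0.001087²) = 0.001835
Seepage velocity v = K·i/n = 4.8 × 0.001835 / 0.14 = 0.06291 m/day.
t = 250 / 0.06291 = 3974 days = 10.9 years.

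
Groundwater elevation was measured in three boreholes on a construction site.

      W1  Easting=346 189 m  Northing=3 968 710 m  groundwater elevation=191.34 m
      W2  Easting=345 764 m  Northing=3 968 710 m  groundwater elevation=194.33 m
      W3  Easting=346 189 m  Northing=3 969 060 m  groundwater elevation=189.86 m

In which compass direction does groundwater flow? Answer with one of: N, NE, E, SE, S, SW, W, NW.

NE

∂h/∂x = (194.33 − 191.34) / (345764 − 346189) = -0.007035
∂h/∂y = (189.86 − 191.34) / (3969060 − 3968710) = -0.004229
Flow = −∇h = (+0.007035 east, +0.004229 north), which points northeast.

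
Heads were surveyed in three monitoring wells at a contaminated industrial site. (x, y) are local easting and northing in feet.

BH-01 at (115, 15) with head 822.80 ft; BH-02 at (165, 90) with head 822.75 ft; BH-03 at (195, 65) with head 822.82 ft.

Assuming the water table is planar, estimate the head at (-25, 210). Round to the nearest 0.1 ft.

With h = a·x + b·y + c and BH-01 as origin, the differences give:
  50·a + 75·b = -0.05
  80·a + 50·b = +0.02
Eliminate b (×50 and ×75, subtract): -3500·a = -4.000 → a = ∂h/∂x = +0.001143
Back-substitute: b = ∂h/∂y = -0.001429.
h(-25, 210) = 822.80 + (+0.001143)·(-140) + (-0.001429)·(195) = 822.80 -0.160 -0.279 = 822.361 ft.

822.4 ft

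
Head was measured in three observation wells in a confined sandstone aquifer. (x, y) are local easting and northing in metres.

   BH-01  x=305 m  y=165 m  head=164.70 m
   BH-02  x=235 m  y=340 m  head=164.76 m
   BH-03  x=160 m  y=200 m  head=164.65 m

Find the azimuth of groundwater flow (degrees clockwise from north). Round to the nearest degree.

Taking BH-01 as reference: BH-02−BH-01 = (-70, 175, +0.06); BH-03−BH-01 = (-145, 35, -0.05).
Solve a·Δx + b·Δy = Δh: det = (-70)·35 − (-145)·175 = 22925.
∂h/∂x = [(+0.06)·35 − (-0.05)·175] / 22925 = +0.0004733
∂h/∂y = [(-70)·(-0.05) − (-145)·(+0.06)] / 22925 = +0.0005322
Flow direction (−∇h) has components (-0.0004733 E, -0.0005322 N).
Azimuth = atan2(E, N) = atan2(-0.0004733, -0.0005322) = 221.6° ≈ 222°.

222°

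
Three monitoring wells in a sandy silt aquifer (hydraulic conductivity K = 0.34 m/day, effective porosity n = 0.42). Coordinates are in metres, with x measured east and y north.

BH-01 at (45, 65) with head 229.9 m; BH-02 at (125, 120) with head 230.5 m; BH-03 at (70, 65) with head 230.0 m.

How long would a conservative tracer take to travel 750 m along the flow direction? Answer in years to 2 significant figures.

Three-point gradient (reference BH-01): Δ to BH-02 = (80, 55, +0.6), Δ to BH-03 = (25, 0, +0.1).
∂h/∂x = +0.004000, ∂h/∂y = +0.005091 (det = -1375).
|∇h| = √(0.004000² + 0.005091²) = 0.006474
Seepage velocity v = K·i/n = 0.34 × 0.006474 / 0.42 = 0.005241 m/day.
t = 750 / 0.005241 = 1.431e+05 days = 392 years.

390 years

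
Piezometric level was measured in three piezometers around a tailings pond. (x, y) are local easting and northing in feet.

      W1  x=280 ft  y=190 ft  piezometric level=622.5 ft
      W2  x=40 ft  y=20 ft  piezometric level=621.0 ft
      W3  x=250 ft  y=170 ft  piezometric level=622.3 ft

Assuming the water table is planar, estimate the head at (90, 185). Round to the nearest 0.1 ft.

With h = a·x + b·y + c and W1 as origin, the differences give:
  (-240)·a + (-170)·b = -1.5
  (-30)·a + (-20)·b = -0.2
Eliminate b (×(-20) and ×(-170), subtract): -300·a = -4.00 → a = ∂h/∂x = +0.01333
Back-substitute: b = ∂h/∂y = -0.01000.
h(90, 185) = 622.5 + (+0.01333)·(-190) + (-0.01000)·(-5) = 622.5 -2.533 +0.050 = 620.017 ft.

620.0 ft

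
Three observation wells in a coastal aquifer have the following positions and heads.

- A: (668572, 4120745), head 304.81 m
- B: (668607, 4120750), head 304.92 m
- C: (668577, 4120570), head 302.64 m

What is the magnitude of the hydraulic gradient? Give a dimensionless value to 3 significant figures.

0.0125

With h = a·x + b·y + c and A as origin, the differences give:
  35·a + 5·b = +0.11
  5·a + (-175)·b = -2.17
Eliminate b (×(-175) and ×5, subtract): -6150·a = -8.400 → a = ∂h/∂x = +0.001366
Back-substitute: b = ∂h/∂y = +0.01244.
|∇h| = √(0.001366² + 0.01244²) = 0.01251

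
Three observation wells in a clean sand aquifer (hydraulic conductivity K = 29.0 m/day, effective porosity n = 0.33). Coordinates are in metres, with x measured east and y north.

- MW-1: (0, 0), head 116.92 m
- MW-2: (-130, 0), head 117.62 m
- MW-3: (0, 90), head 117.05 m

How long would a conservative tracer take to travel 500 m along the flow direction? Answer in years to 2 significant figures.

2.8 years

∂h/∂x = (117.62 − 116.92) / (-130 − 0) = -0.005385
∂h/∂y = (117.05 − 116.92) / (90 − 0) = +0.001444
|∇h| = √(-0.005385² + 0.001444²) = 0.005575
Seepage velocity v = K·i/n = 29.0 × 0.005575 / 0.33 = 0.4899 m/day.
t = 500 / 0.4899 = 1021 days = 2.8 years.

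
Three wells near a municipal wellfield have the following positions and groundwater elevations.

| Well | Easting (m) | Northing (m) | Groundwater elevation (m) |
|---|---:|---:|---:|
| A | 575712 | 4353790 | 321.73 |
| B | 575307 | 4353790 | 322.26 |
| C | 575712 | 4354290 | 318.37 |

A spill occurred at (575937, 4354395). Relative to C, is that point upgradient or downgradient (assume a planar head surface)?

∂h/∂x = (322.26 − 321.73) / (575307 − 575712) = -0.001309
∂h/∂y = (318.37 − 321.73) / (4354290 − 4353790) = -0.006720
Head at (575937, 4354395) = 321.73 + (-0.001309)·(225) + (-0.006720)·(605) = 317.37 m.
That is lower than the 318.37 m at C, so the point is downgradient.

downgradient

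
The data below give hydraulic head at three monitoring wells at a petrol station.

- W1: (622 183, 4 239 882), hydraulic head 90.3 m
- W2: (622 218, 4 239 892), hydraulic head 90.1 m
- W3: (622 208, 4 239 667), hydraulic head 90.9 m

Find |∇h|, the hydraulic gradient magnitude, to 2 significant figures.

0.0058

Differences from W1: to W2 (Δx, Δy, Δh) = (35, 10, -0.2); to W3 = (25, -215, +0.6).
Determinant of the coordinate differences = 35·(-215) − 25·10 = -7775.
∂h/∂x = [(-0.2)·(-215) − (+0.6)·10] / -7775 = -0.004759
∂h/∂y = [35·(+0.6) − 25·(-0.2)] / -7775 = -0.003344
|∇h| = √(-0.004759² + -0.003344²) = 0.005816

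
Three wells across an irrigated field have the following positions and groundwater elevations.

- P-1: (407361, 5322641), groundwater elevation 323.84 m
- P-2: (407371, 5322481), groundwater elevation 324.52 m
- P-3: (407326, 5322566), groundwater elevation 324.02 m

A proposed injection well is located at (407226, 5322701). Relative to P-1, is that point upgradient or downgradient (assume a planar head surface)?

downgradient

Three-point gradient (reference P-1): Δ to P-2 = (10, -160, +0.68), Δ to P-3 = (-35, -75, +0.18).
∂h/∂x = +0.003496, ∂h/∂y = -0.004031 (det = -6350).
Head at (407226, 5322701) = 323.84 + (+0.003496)·(-135) + (-0.004031)·(60) = 323.13 m.
That is lower than the 323.84 m at P-1, so the point is downgradient.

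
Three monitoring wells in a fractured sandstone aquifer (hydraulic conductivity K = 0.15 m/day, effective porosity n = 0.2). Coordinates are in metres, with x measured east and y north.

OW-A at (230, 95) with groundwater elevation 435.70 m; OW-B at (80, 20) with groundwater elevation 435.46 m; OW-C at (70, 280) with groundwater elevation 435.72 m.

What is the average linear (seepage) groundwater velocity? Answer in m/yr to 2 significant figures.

Differences from OW-A: to OW-B (Δx, Δy, Δh) = (-150, -75, -0.24); to OW-C = (-160, 185, +0.02).
Solve a·Δx + b·Δy = Δh: det = (-150)·185 − (-160)·(-75) = -39750.
∂h/∂x = [(-0.24)·185 − (+0.02)·(-75)] / -39750 = +0.001079
∂h/∂y = [(-150)·(+0.02) − (-160)·(-0.24)] / -39750 = +0.001042
|∇h| = √(0.001079² + 0.001042²) = 0.0015
Seepage velocity v = K·i/n = 0.15 × 0.0015 / 0.2 = 0.001125 m/day = 0.4109 m/yr.

0.41 m/yr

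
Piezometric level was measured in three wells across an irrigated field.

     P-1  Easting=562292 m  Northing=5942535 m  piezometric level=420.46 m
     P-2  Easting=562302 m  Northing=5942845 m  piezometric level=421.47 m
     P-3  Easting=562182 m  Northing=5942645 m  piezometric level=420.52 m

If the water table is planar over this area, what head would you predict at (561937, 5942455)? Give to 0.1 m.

419.3 m

Three-point gradient (reference P-1): Δ to P-2 = (10, 310, +1.01), Δ to P-3 = (-110, 110, +0.06).
∂h/∂x = +0.002628, ∂h/∂y = +0.003173 (det = 35200).
h(561937, 5942455) = 420.46 + (+0.002628)·(-355) + (+0.003173)·(-80) = 420.46 -0.933 -0.254 = 419.273 m.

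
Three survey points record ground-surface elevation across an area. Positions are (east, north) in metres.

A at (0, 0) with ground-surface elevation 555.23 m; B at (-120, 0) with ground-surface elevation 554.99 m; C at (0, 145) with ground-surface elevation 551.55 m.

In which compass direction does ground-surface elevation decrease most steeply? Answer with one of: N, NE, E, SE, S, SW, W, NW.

N

∂z/∂x = (554.99 − 555.23) / (-120 − 0) = +0.002000
∂z/∂y = (551.55 − 555.23) / (145 − 0) = -0.02538
Steepest decrease is along −∇f = (-0.002000 E, +0.02538 N) → north.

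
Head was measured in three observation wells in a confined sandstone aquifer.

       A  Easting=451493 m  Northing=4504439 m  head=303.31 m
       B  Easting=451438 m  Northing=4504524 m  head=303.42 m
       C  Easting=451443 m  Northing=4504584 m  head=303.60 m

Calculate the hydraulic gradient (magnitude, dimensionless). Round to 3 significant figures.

With h = a·x + b·y + c and A as origin, the differences give:
  (-55)·a + 85·b = +0.11
  (-50)·a + 145·b = +0.29
Eliminate b (×145 and ×85, subtract): -3725·a = -8.700 → a = ∂h/∂x = +0.002336
Back-substitute: b = ∂h/∂y = +0.002805.
|∇h| = √(0.002336² + 0.002805²) = 0.00365

0.00365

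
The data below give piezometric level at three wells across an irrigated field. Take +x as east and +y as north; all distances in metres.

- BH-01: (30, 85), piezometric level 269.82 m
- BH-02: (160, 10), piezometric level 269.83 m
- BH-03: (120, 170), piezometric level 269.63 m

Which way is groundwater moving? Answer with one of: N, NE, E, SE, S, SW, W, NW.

Differences from BH-01: to BH-02 (Δx, Δy, Δh) = (130, -75, +0.01); to BH-03 = (90, 85, -0.19).
Determinant of the coordinate differences = 130·85 − 90·(-75) = 17800.
∂h/∂x = [(+0.01)·85 − (-0.19)·(-75)] / 17800 = -0.0007528
∂h/∂y = [130·(-0.19) − 90·(+0.01)] / 17800 = -0.001438
Flow = −∇h = (+0.0007528 east, +0.001438 north), which points northeast.

NE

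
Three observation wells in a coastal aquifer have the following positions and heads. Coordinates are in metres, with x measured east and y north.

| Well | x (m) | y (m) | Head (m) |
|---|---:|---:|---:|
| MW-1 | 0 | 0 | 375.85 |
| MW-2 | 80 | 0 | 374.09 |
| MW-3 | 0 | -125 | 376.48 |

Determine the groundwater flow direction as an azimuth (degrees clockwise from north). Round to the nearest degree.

∂h/∂x = (374.09 − 375.85) / (80 − 0) = -0.02200
∂h/∂y = (376.48 − 375.85) / (-125 − 0) = -0.005040
Flow direction (−∇h) has components (+0.02200 E, +0.005040 N).
Azimuth = atan2(E, N) = atan2(+0.02200, +0.005040) = 77.1° ≈ 077°.

077°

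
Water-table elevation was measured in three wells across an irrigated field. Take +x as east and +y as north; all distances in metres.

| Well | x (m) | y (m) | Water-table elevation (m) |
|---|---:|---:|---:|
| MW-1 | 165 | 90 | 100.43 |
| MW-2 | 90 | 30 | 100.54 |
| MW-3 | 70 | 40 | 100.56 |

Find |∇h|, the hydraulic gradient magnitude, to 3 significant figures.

With h = a·x + b·y + c and MW-1 as origin, the differences give:
  (-75)·a + (-60)·b = +0.11
  (-95)·a + (-50)·b = +0.13
Eliminate b (×(-50) and ×(-60), subtract): -1950·a = 2.300 → a = ∂h/∂x = -0.001179
Back-substitute: b = ∂h/∂y = -0.0003590.
|∇h| = √(-0.001179² + -0.0003590²) = 0.001232

0.00123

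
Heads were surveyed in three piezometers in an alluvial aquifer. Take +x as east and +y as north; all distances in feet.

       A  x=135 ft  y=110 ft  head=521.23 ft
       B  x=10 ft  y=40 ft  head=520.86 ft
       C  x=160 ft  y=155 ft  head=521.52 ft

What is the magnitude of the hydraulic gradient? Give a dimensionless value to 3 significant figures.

0.00703

Three-point gradient (reference A): Δ to B = (-125, -70, -0.37), Δ to C = (25, 45, +0.29).
∂h/∂x = -0.0009419, ∂h/∂y = +0.006968 (det = -3875).
|∇h| = √(-0.0009419² + 0.006968²) = 0.007031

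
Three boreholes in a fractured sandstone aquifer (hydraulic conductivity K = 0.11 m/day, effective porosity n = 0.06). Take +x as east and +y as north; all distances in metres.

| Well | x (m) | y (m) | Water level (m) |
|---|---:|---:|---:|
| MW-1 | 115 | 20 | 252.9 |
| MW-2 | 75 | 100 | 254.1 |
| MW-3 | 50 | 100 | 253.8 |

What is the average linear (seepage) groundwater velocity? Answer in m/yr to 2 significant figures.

16 m/yr

Taking MW-1 as reference: MW-2−MW-1 = (-40, 80, +1.2); MW-3−MW-1 = (-65, 80, +0.9).
Determinant of the coordinate differences = (-40)·80 − (-65)·80 = 2000.
∂h/∂x = [(+1.2)·80 − (+0.9)·80] / 2000 = +0.01200
∂h/∂y = [(-40)·(+0.9) − (-65)·(+1.2)] / 2000 = +0.02100
|∇h| = √(0.01200² + 0.02100²) = 0.02419
Seepage velocity v = K·i/n = 0.11 × 0.02419 / 0.06 = 0.04435 m/day = 16.2 m/yr.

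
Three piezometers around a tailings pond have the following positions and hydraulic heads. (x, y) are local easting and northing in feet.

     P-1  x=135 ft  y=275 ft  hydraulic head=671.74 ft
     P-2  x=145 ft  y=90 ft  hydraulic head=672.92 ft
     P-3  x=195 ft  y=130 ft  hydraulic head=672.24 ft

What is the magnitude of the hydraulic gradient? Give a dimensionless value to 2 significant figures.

0.011

Differences from P-1: to P-2 (Δx, Δy, Δh) = (10, -185, +1.18); to P-3 = (60, -145, +0.50).
Determinant of the coordinate differences = 10·(-145) − 60·(-185) = 9650.
∂h/∂x = [(+1.18)·(-145) − (+0.50)·(-185)] / 9650 = -0.008145
∂h/∂y = [10·(+0.50) − 60·(+1.18)] / 9650 = -0.006819
|∇h| = √(-0.008145² + -0.006819²) = 0.01062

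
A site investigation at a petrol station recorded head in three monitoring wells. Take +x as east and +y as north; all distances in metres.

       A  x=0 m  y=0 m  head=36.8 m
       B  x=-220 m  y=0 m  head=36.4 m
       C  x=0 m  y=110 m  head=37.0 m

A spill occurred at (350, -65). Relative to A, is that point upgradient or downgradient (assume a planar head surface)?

∂h/∂x = (36.4 − 36.8) / (-220 − 0) = +0.001818
∂h/∂y = (37.0 − 36.8) / (110 − 0) = +0.001818
Head at (350, -65) = 36.8 + (+0.001818)·(350) + (+0.001818)·(-65) = 37.32 m.
That is higher than the 36.8 m at A, so the point is upgradient.

upgradient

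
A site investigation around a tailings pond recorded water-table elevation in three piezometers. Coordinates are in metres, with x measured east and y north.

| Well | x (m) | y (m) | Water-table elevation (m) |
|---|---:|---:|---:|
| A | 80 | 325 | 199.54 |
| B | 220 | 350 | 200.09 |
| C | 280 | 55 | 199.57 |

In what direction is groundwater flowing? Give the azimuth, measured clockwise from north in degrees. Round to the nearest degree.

With h = a·x + b·y + c and A as origin, the differences give:
  140·a + 25·b = +0.55
  200·a + (-270)·b = +0.03
Eliminate b (×(-270) and ×25, subtract): -42800·a = -149.250 → a = ∂h/∂x = +0.003487
Back-substitute: b = ∂h/∂y = +0.002472.
Flow direction (−∇h) has components (-0.003487 E, -0.002472 N).
Azimuth = atan2(E, N) = atan2(-0.003487, -0.002472) = 234.7° ≈ 235°.

235°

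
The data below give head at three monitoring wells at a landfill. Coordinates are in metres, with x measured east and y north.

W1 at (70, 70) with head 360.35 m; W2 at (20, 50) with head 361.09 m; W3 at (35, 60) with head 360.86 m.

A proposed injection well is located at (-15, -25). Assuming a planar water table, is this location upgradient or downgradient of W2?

With h = a·x + b·y + c and W1 as origin, the differences give:
  (-50)·a + (-20)·b = +0.74
  (-35)·a + (-10)·b = +0.51
Eliminate b (×(-10) and ×(-20), subtract): -200·a = 2.800 → a = ∂h/∂x = -0.01400
Back-substitute: b = ∂h/∂y = -0.002000.
Head at (-15, -25) = 360.35 + (-0.01400)·(-85) + (-0.002000)·(-95) = 361.73 m.
That is higher than the 361.09 m at W2, so the point is upgradient.

upgradient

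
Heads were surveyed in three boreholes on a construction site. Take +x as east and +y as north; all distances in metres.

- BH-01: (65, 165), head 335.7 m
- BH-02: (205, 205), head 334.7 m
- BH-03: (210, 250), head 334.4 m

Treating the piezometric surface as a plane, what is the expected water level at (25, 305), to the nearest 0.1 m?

335.1 m

Three-point gradient (reference BH-01): Δ to BH-02 = (140, 40, -1.0), Δ to BH-03 = (145, 85, -1.3).
∂h/∂x = -0.005410, ∂h/∂y = -0.006066 (det = 6100).
h(25, 305) = 335.7 + (-0.005410)·(-40) + (-0.006066)·(140) = 335.7 +0.216 -0.849 = 335.067 m.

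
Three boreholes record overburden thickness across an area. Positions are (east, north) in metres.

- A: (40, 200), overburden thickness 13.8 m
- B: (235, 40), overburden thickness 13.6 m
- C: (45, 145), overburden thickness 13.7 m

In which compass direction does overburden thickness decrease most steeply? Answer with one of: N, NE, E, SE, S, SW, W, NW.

Taking A as reference: B−A = (195, -160, -0.2); C−A = (5, -55, -0.1).
Solve a·Δx + b·Δy = Δd: det = 195·(-55) − 5·(-160) = -9925.
∂d/∂x = [(-0.2)·(-55) − (-0.1)·(-160)] / -9925 = +0.0005038
∂d/∂y = [195·(-0.1) − 5·(-0.2)] / -9925 = +0.001864
Steepest decrease is along −∇f = (-0.0005038 E, -0.001864 N) → south.

S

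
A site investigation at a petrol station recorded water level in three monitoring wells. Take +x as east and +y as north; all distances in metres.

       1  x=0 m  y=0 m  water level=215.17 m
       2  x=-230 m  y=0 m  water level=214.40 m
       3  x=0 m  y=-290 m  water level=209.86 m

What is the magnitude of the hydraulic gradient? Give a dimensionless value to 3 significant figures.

0.0186

∂h/∂x = (214.40 − 215.17) / (-230 − 0) = +0.003348
∂h/∂y = (209.86 − 215.17) / (-290 − 0) = +0.01831
|∇h| = √(0.003348² + 0.01831²) = 0.01861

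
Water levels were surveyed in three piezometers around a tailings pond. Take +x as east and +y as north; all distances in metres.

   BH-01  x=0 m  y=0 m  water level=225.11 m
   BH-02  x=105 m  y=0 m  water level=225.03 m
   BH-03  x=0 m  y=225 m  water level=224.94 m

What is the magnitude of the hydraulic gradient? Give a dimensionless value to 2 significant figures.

0.0011

∂h/∂x = (225.03 − 225.11) / (105 − 0) = -0.0007619
∂h/∂y = (224.94 − 225.11) / (225 − 0) = -0.0007556
|∇h| = √(-0.0007619² + -0.0007556²) = 0.001073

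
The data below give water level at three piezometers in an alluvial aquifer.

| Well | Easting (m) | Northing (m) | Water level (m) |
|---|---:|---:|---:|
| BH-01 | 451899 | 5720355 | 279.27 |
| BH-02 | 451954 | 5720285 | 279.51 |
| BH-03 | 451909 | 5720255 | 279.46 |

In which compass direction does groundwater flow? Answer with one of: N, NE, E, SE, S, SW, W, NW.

Taking BH-01 as reference: BH-02−BH-01 = (55, -70, +0.24); BH-03−BH-01 = (10, -100, +0.19).
Determinant of the coordinate differences = 55·(-100) − 10·(-70) = -4800.
∂h/∂x = [(+0.24)·(-100) − (+0.19)·(-70)] / -4800 = +0.002229
∂h/∂y = [55·(+0.19) − 10·(+0.24)] / -4800 = -0.001677
Flow = −∇h = (-0.002229 east, +0.001677 north), which points northwest.

NW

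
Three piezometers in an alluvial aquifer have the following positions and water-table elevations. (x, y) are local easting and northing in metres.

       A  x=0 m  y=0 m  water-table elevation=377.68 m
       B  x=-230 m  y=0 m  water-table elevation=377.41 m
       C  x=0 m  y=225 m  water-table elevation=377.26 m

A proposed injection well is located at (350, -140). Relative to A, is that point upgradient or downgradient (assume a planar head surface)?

upgradient

∂h/∂x = (377.41 − 377.68) / (-230 − 0) = +0.001174
∂h/∂y = (377.26 − 377.68) / (225 − 0) = -0.001867
Head at (350, -140) = 377.68 + (+0.001174)·(350) + (-0.001867)·(-140) = 378.35 m.
That is higher than the 377.68 m at A, so the point is upgradient.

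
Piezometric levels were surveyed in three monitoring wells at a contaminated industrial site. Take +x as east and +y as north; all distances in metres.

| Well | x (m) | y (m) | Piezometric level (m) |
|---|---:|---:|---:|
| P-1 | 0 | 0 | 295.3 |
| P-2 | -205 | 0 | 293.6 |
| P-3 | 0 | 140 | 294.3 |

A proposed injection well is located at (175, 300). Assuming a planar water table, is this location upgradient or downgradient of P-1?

∂h/∂x = (293.6 − 295.3) / (-205 − 0) = +0.008293
∂h/∂y = (294.3 − 295.3) / (140 − 0) = -0.007143
Head at (175, 300) = 295.3 + (+0.008293)·(175) + (-0.007143)·(300) = 294.61 m.
That is lower than the 295.3 m at P-1, so the point is downgradient.

downgradient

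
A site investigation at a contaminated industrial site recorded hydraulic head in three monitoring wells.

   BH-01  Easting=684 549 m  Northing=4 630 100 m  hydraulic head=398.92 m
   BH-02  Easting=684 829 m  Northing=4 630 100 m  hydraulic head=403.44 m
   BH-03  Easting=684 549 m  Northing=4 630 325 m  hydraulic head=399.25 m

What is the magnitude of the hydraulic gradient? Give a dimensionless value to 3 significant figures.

0.0162

∂h/∂x = (403.44 − 398.92) / (684829 − 684549) = +0.01614
∂h/∂y = (399.25 − 398.92) / (4630325 − 4630100) = +0.001467
|∇h| = √(0.01614² + 0.001467²) = 0.01621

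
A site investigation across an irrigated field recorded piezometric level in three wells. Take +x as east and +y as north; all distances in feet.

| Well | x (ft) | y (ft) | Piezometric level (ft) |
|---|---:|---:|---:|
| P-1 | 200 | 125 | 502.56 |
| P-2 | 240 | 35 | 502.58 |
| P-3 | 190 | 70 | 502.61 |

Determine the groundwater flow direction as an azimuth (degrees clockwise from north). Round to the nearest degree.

With h = a·x + b·y + c and P-1 as origin, the differences give:
  40·a + (-90)·b = +0.02
  (-10)·a + (-55)·b = +0.05
Eliminate b (×(-55) and ×(-90), subtract): -3100·a = 3.400 → a = ∂h/∂x = -0.001097
Back-substitute: b = ∂h/∂y = -0.0007097.
Flow direction (−∇h) has components (+0.001097 E, +0.0007097 N).
Azimuth = atan2(E, N) = atan2(+0.001097, +0.0007097) = 57.1° ≈ 057°.

057°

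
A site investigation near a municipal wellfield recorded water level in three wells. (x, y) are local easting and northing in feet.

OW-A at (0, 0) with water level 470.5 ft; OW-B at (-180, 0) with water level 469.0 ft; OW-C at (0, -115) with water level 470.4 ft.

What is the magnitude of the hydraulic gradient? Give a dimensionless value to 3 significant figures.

0.00838

∂h/∂x = (469.0 − 470.5) / (-180 − 0) = +0.008333
∂h/∂y = (470.4 − 470.5) / (-115 − 0) = +0.0008696
|∇h| = √(0.008333² + 0.0008696²) = 0.008378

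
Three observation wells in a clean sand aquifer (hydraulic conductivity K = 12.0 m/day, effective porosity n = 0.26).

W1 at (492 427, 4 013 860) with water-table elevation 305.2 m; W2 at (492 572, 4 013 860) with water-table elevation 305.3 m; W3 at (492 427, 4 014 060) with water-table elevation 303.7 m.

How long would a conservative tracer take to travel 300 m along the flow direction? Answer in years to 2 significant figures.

2.4 years

∂h/∂x = (305.3 − 305.2) / (492572 − 492427) = +0.0006897
∂h/∂y = (303.7 − 305.2) / (4014060 − 4013860) = -0.007500
|∇h| = √(0.0006897² + -0.007500²) = 0.007532
Seepage velocity v = K·i/n = 12.0 × 0.007532 / 0.26 = 0.3476 m/day.
t = 300 / 0.3476 = 863.1 days = 2.36 years.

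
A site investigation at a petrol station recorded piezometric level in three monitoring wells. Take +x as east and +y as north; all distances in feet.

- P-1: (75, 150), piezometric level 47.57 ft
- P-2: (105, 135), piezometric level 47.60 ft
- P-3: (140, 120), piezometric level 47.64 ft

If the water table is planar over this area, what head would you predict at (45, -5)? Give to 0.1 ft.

47.2 ft

Differences from P-1: to P-2 (Δx, Δy, Δh) = (30, -15, +0.03); to P-3 = (65, -30, +0.07).
Determinant of the coordinate differences = 30·(-30) − 65·(-15) = 75.
∂h/∂x = [(+0.03)·(-30) − (+0.07)·(-15)] / 75 = +0.002000
∂h/∂y = [30·(+0.07) − 65·(+0.03)] / 75 = +0.002000
h(45, -5) = 47.57 + (+0.002000)·(-30) + (+0.002000)·(-155) = 47.57 -0.060 -0.310 = 47.200 ft.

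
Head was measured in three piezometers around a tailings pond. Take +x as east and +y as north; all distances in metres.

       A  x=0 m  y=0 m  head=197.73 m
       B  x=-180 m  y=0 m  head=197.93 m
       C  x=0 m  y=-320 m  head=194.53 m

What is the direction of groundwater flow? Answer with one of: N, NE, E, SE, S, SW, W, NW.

∂h/∂x = (197.93 − 197.73) / (-180 − 0) = -0.001111
∂h/∂y = (194.53 − 197.73) / (-320 − 0) = +0.010000
Flow = −∇h = (+0.001111 east, -0.010000 north), which points south.

S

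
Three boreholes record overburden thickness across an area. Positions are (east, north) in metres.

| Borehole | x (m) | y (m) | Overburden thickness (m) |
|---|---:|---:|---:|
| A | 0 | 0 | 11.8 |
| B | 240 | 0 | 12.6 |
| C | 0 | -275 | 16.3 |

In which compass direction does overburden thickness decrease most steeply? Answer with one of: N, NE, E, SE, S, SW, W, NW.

N

∂d/∂x = (12.6 − 11.8) / (240 − 0) = +0.003333
∂d/∂y = (16.3 − 11.8) / (-275 − 0) = -0.01636
Steepest decrease is along −∇f = (-0.003333 E, +0.01636 N) → north.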